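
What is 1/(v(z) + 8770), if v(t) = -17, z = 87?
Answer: 1/8753 ≈ 0.00011425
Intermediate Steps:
1/(v(z) + 8770) = 1/(-17 + 8770) = 1/8753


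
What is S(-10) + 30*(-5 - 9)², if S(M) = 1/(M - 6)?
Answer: 94079/16 ≈ 5879.9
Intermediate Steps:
S(M) = 1/(-6 + M)
S(-10) + 30*(-5 - 9)² = 1/(-6 - 10) + 30*(-5 - 9)² = 1/(-16) + 30*(-14)² = -1/16 + 30*196 = -1/16 + 5880 = 94079/16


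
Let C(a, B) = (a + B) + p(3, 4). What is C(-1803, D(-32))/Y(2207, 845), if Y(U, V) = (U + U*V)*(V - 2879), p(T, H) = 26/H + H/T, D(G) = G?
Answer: 10963/22786356888 ≈ 4.8112e-7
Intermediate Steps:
Y(U, V) = (-2879 + V)*(U + U*V) (Y(U, V) = (U + U*V)*(-2879 + V) = (-2879 + V)*(U + U*V))
C(a, B) = 47/6 + B + a (C(a, B) = (a + B) + (26/4 + 4/3) = (B + a) + (26*(¼) + 4*(⅓)) = (B + a) + (13/2 + 4/3) = (B + a) + 47/6 = 47/6 + B + a)
C(-1803, D(-32))/Y(2207, 845) = (47/6 - 32 - 1803)/((2207*(-2879 + 845² - 2878*845))) = -10963*1/(2207*(-2879 + 714025 - 2431910))/6 = -10963/(6*(2207*(-1720764))) = -10963/6/(-3797726148) = -10963/6*(-1/3797726148) = 10963/22786356888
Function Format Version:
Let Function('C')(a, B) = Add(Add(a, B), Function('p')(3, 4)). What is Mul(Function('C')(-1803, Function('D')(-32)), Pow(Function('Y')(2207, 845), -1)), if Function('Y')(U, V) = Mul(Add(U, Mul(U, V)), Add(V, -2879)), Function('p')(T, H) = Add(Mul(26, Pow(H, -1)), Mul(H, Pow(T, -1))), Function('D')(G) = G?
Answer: Rational(10963, 22786356888) ≈ 4.8112e-7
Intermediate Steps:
Function('Y')(U, V) = Mul(Add(-2879, V), Add(U, Mul(U, V))) (Function('Y')(U, V) = Mul(Add(U, Mul(U, V)), Add(-2879, V)) = Mul(Add(-2879, V), Add(U, Mul(U, V))))
Function('C')(a, B) = Add(Rational(47, 6), B, a) (Function('C')(a, B) = Add(Add(a, B), Add(Mul(26, Pow(4, -1)), Mul(4, Pow(3, -1)))) = Add(Add(B, a), Add(Mul(26, Rational(1, 4)), Mul(4, Rational(1, 3)))) = Add(Add(B, a), Add(Rational(13, 2), Rational(4, 3))) = Add(Add(B, a), Rational(47, 6)) = Add(Rational(47, 6), B, a))
Mul(Function('C')(-1803, Function('D')(-32)), Pow(Function('Y')(2207, 845), -1)) = Mul(Add(Rational(47, 6), -32, -1803), Pow(Mul(2207, Add(-2879, Pow(845, 2), Mul(-2878, 845))), -1)) = Mul(Rational(-10963, 6), Pow(Mul(2207, Add(-2879, 714025, -2431910)), -1)) = Mul(Rational(-10963, 6), Pow(Mul(2207, -1720764), -1)) = Mul(Rational(-10963, 6), Pow(-3797726148, -1)) = Mul(Rational(-10963, 6), Rational(-1, 3797726148)) = Rational(10963, 22786356888)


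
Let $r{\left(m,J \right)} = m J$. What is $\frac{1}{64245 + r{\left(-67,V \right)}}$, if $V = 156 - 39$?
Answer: $\frac{1}{56406} \approx 1.7729 \cdot 10^{-5}$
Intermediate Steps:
$V = 117$
$r{\left(m,J \right)} = J m$
$\frac{1}{64245 + r{\left(-67,V \right)}} = \frac{1}{64245 + 117 \left(-67\right)} = \frac{1}{64245 - 7839} = \frac{1}{56406}$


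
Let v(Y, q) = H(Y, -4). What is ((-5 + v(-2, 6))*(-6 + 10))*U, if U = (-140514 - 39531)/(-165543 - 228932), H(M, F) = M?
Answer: -1008252/78895 ≈ -12.780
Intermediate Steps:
v(Y, q) = Y
U = 36009/78895 (U = -180045/(-394475) = -180045*(-1/394475) = 36009/78895 ≈ 0.45642)
((-5 + v(-2, 6))*(-6 + 10))*U = ((-5 - 2)*(-6 + 10))*(36009/78895) = -7*4*(36009/78895) = -28*36009/78895 = -1008252/78895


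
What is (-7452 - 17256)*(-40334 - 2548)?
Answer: 1059528456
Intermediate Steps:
(-7452 - 17256)*(-40334 - 2548) = -24708*(-42882) = 1059528456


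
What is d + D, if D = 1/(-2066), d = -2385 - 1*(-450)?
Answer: -3997711/2066 ≈ -1935.0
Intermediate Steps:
d = -1935 (d = -2385 + 450 = -1935)
D = -1/2066 ≈ -0.00048403
d + D = -1935 - 1/2066 = -3997711/2066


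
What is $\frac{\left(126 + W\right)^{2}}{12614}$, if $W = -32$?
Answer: $\frac{4418}{6307} \approx 0.70049$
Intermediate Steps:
$\frac{\left(126 + W\right)^{2}}{12614} = \frac{\left(126 - 32\right)^{2}}{12614} = 94^{2} \cdot \frac{1}{12614} = 8836 \cdot \frac{1}{12614} = \frac{4418}{6307}$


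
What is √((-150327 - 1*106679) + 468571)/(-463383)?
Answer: -√211565/463383 ≈ -0.00099262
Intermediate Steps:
√((-150327 - 1*106679) + 468571)/(-463383) = √((-150327 - 106679) + 468571)*(-1/463383) = √(-257006 + 468571)*(-1/463383) = √211565*(-1/463383) = -√211565/463383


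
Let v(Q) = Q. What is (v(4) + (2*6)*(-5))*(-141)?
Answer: 7896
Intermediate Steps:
(v(4) + (2*6)*(-5))*(-141) = (4 + (2*6)*(-5))*(-141) = (4 + 12*(-5))*(-141) = (4 - 60)*(-141) = -56*(-141) = 7896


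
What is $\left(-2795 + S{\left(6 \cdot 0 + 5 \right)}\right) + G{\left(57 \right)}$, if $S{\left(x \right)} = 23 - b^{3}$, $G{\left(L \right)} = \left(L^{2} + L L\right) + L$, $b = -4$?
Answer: $3847$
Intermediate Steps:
$G{\left(L \right)} = L + 2 L^{2}$ ($G{\left(L \right)} = \left(L^{2} + L^{2}\right) + L = 2 L^{2} + L = L + 2 L^{2}$)
$S{\left(x \right)} = 87$ ($S{\left(x \right)} = 23 - \left(-4\right)^{3} = 23 - -64 = 23 + 64 = 87$)
$\left(-2795 + S{\left(6 \cdot 0 + 5 \right)}\right) + G{\left(57 \right)} = \left(-2795 + 87\right) + 57 \left(1 + 2 \cdot 57\right) = -2708 + 57 \left(1 + 114\right) = -2708 + 57 \cdot 115 = -2708 + 6555 = 3847$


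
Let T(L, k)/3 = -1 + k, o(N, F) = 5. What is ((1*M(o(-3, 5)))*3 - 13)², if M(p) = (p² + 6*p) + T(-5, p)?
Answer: 35344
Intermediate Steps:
T(L, k) = -3 + 3*k (T(L, k) = 3*(-1 + k) = -3 + 3*k)
M(p) = -3 + p² + 9*p (M(p) = (p² + 6*p) + (-3 + 3*p) = -3 + p² + 9*p)
((1*M(o(-3, 5)))*3 - 13)² = ((1*(-3 + 5² + 9*5))*3 - 13)² = ((1*(-3 + 25 + 45))*3 - 13)² = ((1*67)*3 - 13)² = (67*3 - 13)² = (201 - 13)² = 188² = 35344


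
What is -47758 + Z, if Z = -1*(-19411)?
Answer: -28347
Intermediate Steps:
Z = 19411
-47758 + Z = -47758 + 19411 = -28347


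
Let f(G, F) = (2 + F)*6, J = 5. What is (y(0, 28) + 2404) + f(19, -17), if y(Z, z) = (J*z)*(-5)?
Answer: 1614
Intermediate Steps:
f(G, F) = 12 + 6*F
y(Z, z) = -25*z (y(Z, z) = (5*z)*(-5) = -25*z)
(y(0, 28) + 2404) + f(19, -17) = (-25*28 + 2404) + (12 + 6*(-17)) = (-700 + 2404) + (12 - 102) = 1704 - 90 = 1614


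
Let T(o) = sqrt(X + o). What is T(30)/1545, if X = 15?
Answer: sqrt(5)/515 ≈ 0.0043419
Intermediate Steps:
T(o) = sqrt(15 + o)
T(30)/1545 = sqrt(15 + 30)/1545 = sqrt(45)*(1/1545) = (3*sqrt(5))*(1/1545) = sqrt(5)/515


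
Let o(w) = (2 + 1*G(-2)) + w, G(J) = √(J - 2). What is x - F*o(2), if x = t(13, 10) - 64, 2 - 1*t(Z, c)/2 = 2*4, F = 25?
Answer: -176 - 50*I ≈ -176.0 - 50.0*I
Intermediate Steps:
G(J) = √(-2 + J)
o(w) = 2 + w + 2*I (o(w) = (2 + 1*√(-2 - 2)) + w = (2 + 1*√(-4)) + w = (2 + 1*(2*I)) + w = (2 + 2*I) + w = 2 + w + 2*I)
t(Z, c) = -12 (t(Z, c) = 4 - 4*4 = 4 - 2*8 = 4 - 16 = -12)
x = -76 (x = -12 - 64 = -76)
x - F*o(2) = -76 - 25*(2 + 2 + 2*I) = -76 - 25*(4 + 2*I) = -76 - (100 + 50*I) = -76 + (-100 - 50*I) = -176 - 50*I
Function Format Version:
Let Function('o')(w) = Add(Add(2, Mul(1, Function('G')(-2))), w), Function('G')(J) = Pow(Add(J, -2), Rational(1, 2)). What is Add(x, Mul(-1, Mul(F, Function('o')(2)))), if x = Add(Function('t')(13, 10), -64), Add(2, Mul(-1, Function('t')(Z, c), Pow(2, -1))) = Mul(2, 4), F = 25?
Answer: Add(-176, Mul(-50, I)) ≈ Add(-176.00, Mul(-50.000, I))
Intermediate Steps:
Function('G')(J) = Pow(Add(-2, J), Rational(1, 2))
Function('o')(w) = Add(2, w, Mul(2, I)) (Function('o')(w) = Add(Add(2, Mul(1, Pow(Add(-2, -2), Rational(1, 2)))), w) = Add(Add(2, Mul(1, Pow(-4, Rational(1, 2)))), w) = Add(Add(2, Mul(1, Mul(2, I))), w) = Add(Add(2, Mul(2, I)), w) = Add(2, w, Mul(2, I)))
Function('t')(Z, c) = -12 (Function('t')(Z, c) = Add(4, Mul(-2, Mul(2, 4))) = Add(4, Mul(-2, 8)) = Add(4, -16) = -12)
x = -76 (x = Add(-12, -64) = -76)
Add(x, Mul(-1, Mul(F, Function('o')(2)))) = Add(-76, Mul(-1, Mul(25, Add(2, 2, Mul(2, I))))) = Add(-76, Mul(-1, Mul(25, Add(4, Mul(2, I))))) = Add(-76, Mul(-1, Add(100, Mul(50, I)))) = Add(-76, Add(-100, Mul(-50, I))) = Add(-176, Mul(-50, I))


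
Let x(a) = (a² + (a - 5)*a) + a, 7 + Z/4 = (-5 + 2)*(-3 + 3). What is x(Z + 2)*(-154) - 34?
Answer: -224258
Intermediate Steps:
Z = -28 (Z = -28 + 4*((-5 + 2)*(-3 + 3)) = -28 + 4*(-3*0) = -28 + 4*0 = -28 + 0 = -28)
x(a) = a + a² + a*(-5 + a) (x(a) = (a² + (-5 + a)*a) + a = (a² + a*(-5 + a)) + a = a + a² + a*(-5 + a))
x(Z + 2)*(-154) - 34 = (2*(-28 + 2)*(-2 + (-28 + 2)))*(-154) - 34 = (2*(-26)*(-2 - 26))*(-154) - 34 = (2*(-26)*(-28))*(-154) - 34 = 1456*(-154) - 34 = -224224 - 34 = -224258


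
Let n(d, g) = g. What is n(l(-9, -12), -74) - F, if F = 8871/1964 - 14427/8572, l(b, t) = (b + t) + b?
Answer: -80845486/1052213 ≈ -76.834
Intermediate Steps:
l(b, t) = t + 2*b
F = 2981724/1052213 (F = 8871*(1/1964) - 14427*1/8572 = 8871/1964 - 14427/8572 = 2981724/1052213 ≈ 2.8338)
n(l(-9, -12), -74) - F = -74 - 1*2981724/1052213 = -74 - 2981724/1052213 = -80845486/1052213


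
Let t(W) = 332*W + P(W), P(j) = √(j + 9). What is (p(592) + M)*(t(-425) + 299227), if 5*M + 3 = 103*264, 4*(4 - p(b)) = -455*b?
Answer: 57543838443/5 + 1455636*I*√26/5 ≈ 1.1509e+10 + 1.4845e+6*I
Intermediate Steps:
P(j) = √(9 + j)
p(b) = 4 + 455*b/4 (p(b) = 4 - (-455)*b/4 = 4 + 455*b/4)
t(W) = √(9 + W) + 332*W (t(W) = 332*W + √(9 + W) = √(9 + W) + 332*W)
M = 27189/5 (M = -⅗ + (103*264)/5 = -⅗ + (⅕)*27192 = -⅗ + 27192/5 = 27189/5 ≈ 5437.8)
(p(592) + M)*(t(-425) + 299227) = ((4 + (455/4)*592) + 27189/5)*((√(9 - 425) + 332*(-425)) + 299227) = ((4 + 67340) + 27189/5)*((√(-416) - 141100) + 299227) = (67344 + 27189/5)*((4*I*√26 - 141100) + 299227) = 363909*((-141100 + 4*I*√26) + 299227)/5 = 363909*(158127 + 4*I*√26)/5 = 57543838443/5 + 1455636*I*√26/5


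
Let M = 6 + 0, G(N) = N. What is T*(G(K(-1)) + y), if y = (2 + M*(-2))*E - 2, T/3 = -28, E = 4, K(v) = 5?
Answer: 3108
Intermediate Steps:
M = 6
T = -84 (T = 3*(-28) = -84)
y = -42 (y = (2 + 6*(-2))*4 - 2 = (2 - 12)*4 - 2 = -10*4 - 2 = -40 - 2 = -42)
T*(G(K(-1)) + y) = -84*(5 - 42) = -84*(-37) = 3108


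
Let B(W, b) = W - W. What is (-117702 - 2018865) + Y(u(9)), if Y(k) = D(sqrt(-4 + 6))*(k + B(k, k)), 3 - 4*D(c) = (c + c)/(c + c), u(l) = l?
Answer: -4273125/2 ≈ -2.1366e+6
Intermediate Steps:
B(W, b) = 0
D(c) = 1/2 (D(c) = 3/4 - (c + c)/(4*(c + c)) = 3/4 - 2*c/(4*(2*c)) = 3/4 - 2*c*1/(2*c)/4 = 3/4 - 1/4*1 = 3/4 - 1/4 = 1/2)
Y(k) = k/2 (Y(k) = (k + 0)/2 = k/2)
(-117702 - 2018865) + Y(u(9)) = (-117702 - 2018865) + (1/2)*9 = -2136567 + 9/2 = -4273125/2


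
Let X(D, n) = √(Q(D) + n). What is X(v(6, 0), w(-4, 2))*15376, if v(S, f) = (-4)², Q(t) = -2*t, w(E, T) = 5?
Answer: 46128*I*√3 ≈ 79896.0*I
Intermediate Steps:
v(S, f) = 16
X(D, n) = √(n - 2*D) (X(D, n) = √(-2*D + n) = √(n - 2*D))
X(v(6, 0), w(-4, 2))*15376 = √(5 - 2*16)*15376 = √(5 - 32)*15376 = √(-27)*15376 = (3*I*√3)*15376 = 46128*I*√3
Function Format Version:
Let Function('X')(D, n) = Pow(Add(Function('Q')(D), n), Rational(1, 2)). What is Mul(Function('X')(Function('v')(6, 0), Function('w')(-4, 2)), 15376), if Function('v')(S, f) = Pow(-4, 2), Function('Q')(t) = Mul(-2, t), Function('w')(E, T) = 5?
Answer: Mul(46128, I, Pow(3, Rational(1, 2))) ≈ Mul(79896., I)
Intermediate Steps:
Function('v')(S, f) = 16
Function('X')(D, n) = Pow(Add(n, Mul(-2, D)), Rational(1, 2)) (Function('X')(D, n) = Pow(Add(Mul(-2, D), n), Rational(1, 2)) = Pow(Add(n, Mul(-2, D)), Rational(1, 2)))
Mul(Function('X')(Function('v')(6, 0), Function('w')(-4, 2)), 15376) = Mul(Pow(Add(5, Mul(-2, 16)), Rational(1, 2)), 15376) = Mul(Pow(Add(5, -32), Rational(1, 2)), 15376) = Mul(Pow(-27, Rational(1, 2)), 15376) = Mul(Mul(3, I, Pow(3, Rational(1, 2))), 15376) = Mul(46128, I, Pow(3, Rational(1, 2)))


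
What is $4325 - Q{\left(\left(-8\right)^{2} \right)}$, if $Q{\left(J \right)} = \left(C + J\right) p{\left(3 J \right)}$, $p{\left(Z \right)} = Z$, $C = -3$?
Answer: $-7387$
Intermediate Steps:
$Q{\left(J \right)} = 3 J \left(-3 + J\right)$ ($Q{\left(J \right)} = \left(-3 + J\right) 3 J = 3 J \left(-3 + J\right)$)
$4325 - Q{\left(\left(-8\right)^{2} \right)} = 4325 - 3 \left(-8\right)^{2} \left(-3 + \left(-8\right)^{2}\right) = 4325 - 3 \cdot 64 \left(-3 + 64\right) = 4325 - 3 \cdot 64 \cdot 61 = 4325 - 11712 = -7387$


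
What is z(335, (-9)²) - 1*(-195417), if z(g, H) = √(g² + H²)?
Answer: 195417 + √118786 ≈ 1.9576e+5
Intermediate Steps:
z(g, H) = √(H² + g²)
z(335, (-9)²) - 1*(-195417) = √(((-9)²)² + 335²) - 1*(-195417) = √(81² + 112225) + 195417 = √(6561 + 112225) + 195417 = √118786 + 195417 = 195417 + √118786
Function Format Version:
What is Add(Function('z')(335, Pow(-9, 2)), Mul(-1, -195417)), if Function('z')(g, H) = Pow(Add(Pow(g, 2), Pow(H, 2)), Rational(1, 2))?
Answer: Add(195417, Pow(118786, Rational(1, 2))) ≈ 1.9576e+5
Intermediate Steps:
Function('z')(g, H) = Pow(Add(Pow(H, 2), Pow(g, 2)), Rational(1, 2))
Add(Function('z')(335, Pow(-9, 2)), Mul(-1, -195417)) = Add(Pow(Add(Pow(Pow(-9, 2), 2), Pow(335, 2)), Rational(1, 2)), Mul(-1, -195417)) = Add(Pow(Add(Pow(81, 2), 112225), Rational(1, 2)), 195417) = Add(Pow(Add(6561, 112225), Rational(1, 2)), 195417) = Add(Pow(118786, Rational(1, 2)), 195417) = Add(195417, Pow(118786, Rational(1, 2)))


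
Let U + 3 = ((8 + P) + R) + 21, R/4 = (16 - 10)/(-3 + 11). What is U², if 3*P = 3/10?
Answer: 84681/100 ≈ 846.81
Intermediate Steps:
P = ⅒ (P = (3/10)/3 = (3*(⅒))/3 = (⅓)*(3/10) = ⅒ ≈ 0.10000)
R = 3 (R = 4*((16 - 10)/(-3 + 11)) = 4*(6/8) = 4*(6*(⅛)) = 4*(¾) = 3)
U = 291/10 (U = -3 + (((8 + ⅒) + 3) + 21) = -3 + ((81/10 + 3) + 21) = -3 + (111/10 + 21) = -3 + 321/10 = 291/10 ≈ 29.100)
U² = (291/10)² = 84681/100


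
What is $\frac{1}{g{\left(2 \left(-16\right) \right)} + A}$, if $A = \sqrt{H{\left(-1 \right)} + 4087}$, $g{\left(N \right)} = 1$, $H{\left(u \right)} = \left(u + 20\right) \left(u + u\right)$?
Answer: $- \frac{1}{4048} + \frac{\sqrt{4049}}{4048} \approx 0.015472$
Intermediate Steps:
$H{\left(u \right)} = 2 u \left(20 + u\right)$ ($H{\left(u \right)} = \left(20 + u\right) 2 u = 2 u \left(20 + u\right)$)
$A = \sqrt{4049}$ ($A = \sqrt{2 \left(-1\right) \left(20 - 1\right) + 4087} = \sqrt{2 \left(-1\right) 19 + 4087} = \sqrt{-38 + 4087} = \sqrt{4049} \approx 63.632$)
$\frac{1}{g{\left(2 \left(-16\right) \right)} + A} = \frac{1}{1 + \sqrt{4049}}$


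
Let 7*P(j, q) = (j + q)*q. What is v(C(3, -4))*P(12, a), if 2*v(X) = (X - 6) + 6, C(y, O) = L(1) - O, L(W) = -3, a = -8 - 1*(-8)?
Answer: 0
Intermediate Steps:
a = 0 (a = -8 + 8 = 0)
C(y, O) = -3 - O
P(j, q) = q*(j + q)/7 (P(j, q) = ((j + q)*q)/7 = (q*(j + q))/7 = q*(j + q)/7)
v(X) = X/2 (v(X) = ((X - 6) + 6)/2 = ((-6 + X) + 6)/2 = X/2)
v(C(3, -4))*P(12, a) = ((-3 - 1*(-4))/2)*((1/7)*0*(12 + 0)) = ((-3 + 4)/2)*((1/7)*0*12) = ((1/2)*1)*0 = (1/2)*0 = 0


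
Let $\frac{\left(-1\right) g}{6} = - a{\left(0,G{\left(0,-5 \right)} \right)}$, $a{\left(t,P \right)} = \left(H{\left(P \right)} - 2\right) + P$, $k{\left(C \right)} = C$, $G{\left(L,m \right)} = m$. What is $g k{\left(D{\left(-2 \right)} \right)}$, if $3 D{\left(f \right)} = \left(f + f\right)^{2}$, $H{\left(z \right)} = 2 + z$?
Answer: $-320$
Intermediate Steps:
$D{\left(f \right)} = \frac{4 f^{2}}{3}$ ($D{\left(f \right)} = \frac{\left(f + f\right)^{2}}{3} = \frac{\left(2 f\right)^{2}}{3} = \frac{4 f^{2}}{3}$)
$a{\left(t,P \right)} = 2 P$ ($a{\left(t,P \right)} = \left(\left(2 + P\right) - 2\right) + P = P + P = 2 P$)
$g = -60$ ($g = - 6 \left(- 2 \left(-5\right)\right) = - 6 \left(\left(-1\right) \left(-10\right)\right) = \left(-6\right) 10 = -60$)
$g k{\left(D{\left(-2 \right)} \right)} = - 60 \frac{4 \left(-2\right)^{2}}{3} = - 60 \cdot \frac{4}{3} \cdot 4 = \left(-60\right) \frac{16}{3} = -320$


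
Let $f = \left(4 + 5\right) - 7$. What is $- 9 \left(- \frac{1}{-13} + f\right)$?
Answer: $- \frac{243}{13} \approx -18.692$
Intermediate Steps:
$f = 2$ ($f = 9 - 7 = 2$)
$- 9 \left(- \frac{1}{-13} + f\right) = - 9 \left(- \frac{1}{-13} + 2\right) = - 9 \left(\left(-1\right) \left(- \frac{1}{13}\right) + 2\right) = - 9 \left(\frac{1}{13} + 2\right) = \left(-9\right) \frac{27}{13} = - \frac{243}{13}$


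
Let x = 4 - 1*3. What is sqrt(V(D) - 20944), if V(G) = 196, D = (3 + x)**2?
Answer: 2*I*sqrt(5187) ≈ 144.04*I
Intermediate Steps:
x = 1 (x = 4 - 3 = 1)
D = 16 (D = (3 + 1)**2 = 4**2 = 16)
sqrt(V(D) - 20944) = sqrt(196 - 20944) = sqrt(-20748) = 2*I*sqrt(5187)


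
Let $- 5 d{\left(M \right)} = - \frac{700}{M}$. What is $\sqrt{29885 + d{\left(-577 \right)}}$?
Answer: $\frac{3 \sqrt{1105500265}}{577} \approx 172.87$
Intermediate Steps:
$d{\left(M \right)} = \frac{140}{M}$ ($d{\left(M \right)} = - \frac{\left(-700\right) \frac{1}{M}}{5} = \frac{140}{M}$)
$\sqrt{29885 + d{\left(-577 \right)}} = \sqrt{29885 + \frac{140}{-577}} = \sqrt{29885 + 140 \left(- \frac{1}{577}\right)} = \sqrt{29885 - \frac{140}{577}} = \sqrt{\frac{17243505}{577}} = \frac{3 \sqrt{1105500265}}{577}$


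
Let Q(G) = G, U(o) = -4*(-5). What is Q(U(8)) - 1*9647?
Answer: -9627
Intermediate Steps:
U(o) = 20
Q(U(8)) - 1*9647 = 20 - 1*9647 = 20 - 9647 = -9627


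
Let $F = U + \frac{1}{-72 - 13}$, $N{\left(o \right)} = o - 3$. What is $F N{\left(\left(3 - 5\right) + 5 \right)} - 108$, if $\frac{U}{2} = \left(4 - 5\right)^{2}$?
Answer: $-108$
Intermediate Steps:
$U = 2$ ($U = 2 \left(4 - 5\right)^{2} = 2 \left(-1\right)^{2} = 2 \cdot 1 = 2$)
$N{\left(o \right)} = -3 + o$
$F = \frac{169}{85}$ ($F = 2 + \frac{1}{-72 - 13} = 2 + \frac{1}{-85} = 2 - \frac{1}{85} = \frac{169}{85} \approx 1.9882$)
$F N{\left(\left(3 - 5\right) + 5 \right)} - 108 = \frac{169 \left(-3 + \left(\left(3 - 5\right) + 5\right)\right)}{85} - 108 = \frac{169 \left(-3 + \left(-2 + 5\right)\right)}{85} - 108 = \frac{169 \left(-3 + 3\right)}{85} - 108 = \frac{169}{85} \cdot 0 - 108 = 0 - 108 = -108$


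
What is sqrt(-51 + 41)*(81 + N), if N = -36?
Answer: 45*I*sqrt(10) ≈ 142.3*I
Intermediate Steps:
sqrt(-51 + 41)*(81 + N) = sqrt(-51 + 41)*(81 - 36) = sqrt(-10)*45 = (I*sqrt(10))*45 = 45*I*sqrt(10)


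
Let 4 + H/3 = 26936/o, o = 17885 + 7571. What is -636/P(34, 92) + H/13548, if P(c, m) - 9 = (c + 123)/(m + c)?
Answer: -31123225759/501393416 ≈ -62.073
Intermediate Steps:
o = 25456
P(c, m) = 9 + (123 + c)/(c + m) (P(c, m) = 9 + (c + 123)/(m + c) = 9 + (123 + c)/(c + m))
H = -759/86 (H = -12 + 3*(26936/25456) = -12 + 3*(26936*(1/25456)) = -12 + 3*(91/86) = -12 + 273/86 = -759/86 ≈ -8.8256)
-636/P(34, 92) + H/13548 = -636*(34 + 92)/(123 + 9*92 + 10*34) - 759/86/13548 = -636*126/(123 + 828 + 340) - 759/86*1/13548 = -636/((1/126)*1291) - 253/388376 = -636/1291/126 - 253/388376 = -636*126/1291 - 253/388376 = -80136/1291 - 253/388376 = -31123225759/501393416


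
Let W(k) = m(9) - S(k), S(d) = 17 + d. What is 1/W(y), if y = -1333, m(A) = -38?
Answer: 1/1278 ≈ 0.00078247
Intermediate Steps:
W(k) = -55 - k (W(k) = -38 - (17 + k) = -38 + (-17 - k) = -55 - k)
1/W(y) = 1/(-55 - 1*(-1333)) = 1/(-55 + 1333) = 1/1278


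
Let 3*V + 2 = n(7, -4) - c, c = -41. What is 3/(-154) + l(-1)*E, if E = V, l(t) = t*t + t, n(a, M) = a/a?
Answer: -3/154 ≈ -0.019481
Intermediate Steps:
n(a, M) = 1
l(t) = t + t² (l(t) = t² + t = t + t²)
V = 40/3 (V = -⅔ + (1 - 1*(-41))/3 = -⅔ + (1 + 41)/3 = -⅔ + (⅓)*42 = -⅔ + 14 = 40/3 ≈ 13.333)
E = 40/3 ≈ 13.333
3/(-154) + l(-1)*E = 3/(-154) - (1 - 1)*(40/3) = 3*(-1/154) - 1*0*(40/3) = -3/154 + 0*(40/3) = -3/154 + 0 = -3/154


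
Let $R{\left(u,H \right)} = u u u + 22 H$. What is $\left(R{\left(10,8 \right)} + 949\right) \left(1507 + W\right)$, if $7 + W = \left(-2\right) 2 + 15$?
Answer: $3210875$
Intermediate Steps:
$R{\left(u,H \right)} = u^{3} + 22 H$ ($R{\left(u,H \right)} = u^{2} u + 22 H = u^{3} + 22 H$)
$W = 4$ ($W = -7 + \left(\left(-2\right) 2 + 15\right) = -7 + \left(-4 + 15\right) = -7 + 11 = 4$)
$\left(R{\left(10,8 \right)} + 949\right) \left(1507 + W\right) = \left(\left(10^{3} + 22 \cdot 8\right) + 949\right) \left(1507 + 4\right) = \left(\left(1000 + 176\right) + 949\right) 1511 = \left(1176 + 949\right) 1511 = 2125 \cdot 1511 = 3210875$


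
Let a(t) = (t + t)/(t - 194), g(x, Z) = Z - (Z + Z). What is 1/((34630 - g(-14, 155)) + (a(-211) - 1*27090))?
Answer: 405/3116897 ≈ 0.00012994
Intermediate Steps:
g(x, Z) = -Z (g(x, Z) = Z - 2*Z = -Z)
a(t) = 2*t/(-194 + t) (a(t) = (2*t)/(-194 + t) = 2*t/(-194 + t))
1/((34630 - g(-14, 155)) + (a(-211) - 1*27090)) = 1/((34630 - (-1)*155) + (2*(-211)/(-194 - 211) - 1*27090)) = 1/((34630 - 1*(-155)) + (2*(-211)/(-405) - 27090)) = 1/((34630 + 155) + (2*(-211)*(-1/405) - 27090)) = 1/(34785 + (422/405 - 27090)) = 1/(34785 - 10971028/405) = 1/(3116897/405) = 405/3116897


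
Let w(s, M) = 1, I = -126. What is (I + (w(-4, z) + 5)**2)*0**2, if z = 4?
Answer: 0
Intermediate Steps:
(I + (w(-4, z) + 5)**2)*0**2 = (-126 + (1 + 5)**2)*0**2 = (-126 + 6**2)*0 = (-126 + 36)*0 = -90*0 = 0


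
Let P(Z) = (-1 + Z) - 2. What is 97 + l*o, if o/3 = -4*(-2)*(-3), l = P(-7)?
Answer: 817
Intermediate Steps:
P(Z) = -3 + Z
l = -10 (l = -3 - 7 = -10)
o = -72 (o = 3*(-4*(-2)*(-3)) = 3*(8*(-3)) = 3*(-24) = -72)
97 + l*o = 97 - 10*(-72) = 97 + 720 = 817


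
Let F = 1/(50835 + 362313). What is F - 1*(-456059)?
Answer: 188419863733/413148 ≈ 4.5606e+5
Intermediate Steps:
F = 1/413148 ≈ 2.4204e-6
F - 1*(-456059) = 1/413148 - 1*(-456059) = 1/413148 + 456059 = 188419863733/413148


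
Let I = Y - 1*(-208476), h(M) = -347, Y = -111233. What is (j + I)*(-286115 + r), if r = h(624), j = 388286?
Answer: -139085608398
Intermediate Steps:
r = -347
I = 97243 (I = -111233 - 1*(-208476) = -111233 + 208476 = 97243)
(j + I)*(-286115 + r) = (388286 + 97243)*(-286115 - 347) = 485529*(-286462) = -139085608398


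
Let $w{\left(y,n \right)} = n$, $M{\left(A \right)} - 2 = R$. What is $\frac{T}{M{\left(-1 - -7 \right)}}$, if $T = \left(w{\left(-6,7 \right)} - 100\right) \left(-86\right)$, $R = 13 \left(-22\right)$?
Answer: $- \frac{3999}{142} \approx -28.162$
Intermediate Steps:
$R = -286$
$M{\left(A \right)} = -284$ ($M{\left(A \right)} = 2 - 286 = -284$)
$T = 7998$ ($T = \left(7 - 100\right) \left(-86\right) = \left(-93\right) \left(-86\right) = 7998$)
$\frac{T}{M{\left(-1 - -7 \right)}} = \frac{7998}{-284} = 7998 \left(- \frac{1}{284}\right) = - \frac{3999}{142}$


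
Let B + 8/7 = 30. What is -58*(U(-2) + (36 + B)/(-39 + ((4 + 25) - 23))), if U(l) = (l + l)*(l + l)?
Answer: -188036/231 ≈ -814.01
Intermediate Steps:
B = 202/7 (B = -8/7 + 30 = 202/7 ≈ 28.857)
U(l) = 4*l**2 (U(l) = (2*l)*(2*l) = 4*l**2)
-58*(U(-2) + (36 + B)/(-39 + ((4 + 25) - 23))) = -58*(4*(-2)**2 + (36 + 202/7)/(-39 + ((4 + 25) - 23))) = -58*(4*4 + 454/(7*(-39 + (29 - 23)))) = -58*(16 + 454/(7*(-39 + 6))) = -58*(16 + (454/7)/(-33)) = -58*(16 + (454/7)*(-1/33)) = -58*(16 - 454/231) = -58*3242/231 = -188036/231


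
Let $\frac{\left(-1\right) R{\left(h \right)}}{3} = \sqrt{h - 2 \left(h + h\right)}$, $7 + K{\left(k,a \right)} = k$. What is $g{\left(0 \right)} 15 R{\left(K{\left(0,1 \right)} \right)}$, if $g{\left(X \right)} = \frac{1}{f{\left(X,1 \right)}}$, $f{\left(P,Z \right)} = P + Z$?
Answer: $- 45 \sqrt{21} \approx -206.22$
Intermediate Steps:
$K{\left(k,a \right)} = -7 + k$
$R{\left(h \right)} = - 3 \sqrt{3} \sqrt{- h}$ ($R{\left(h \right)} = - 3 \sqrt{h - 2 \left(h + h\right)} = - 3 \sqrt{h - 2 \cdot 2 h} = - 3 \sqrt{h - 4 h} = - 3 \sqrt{- 3 h} = - 3 \sqrt{3} \sqrt{- h}$)
$g{\left(X \right)} = \frac{1}{1 + X}$ ($g{\left(X \right)} = \frac{1}{X + 1} = \frac{1}{1 + X}$)
$g{\left(0 \right)} 15 R{\left(K{\left(0,1 \right)} \right)} = \frac{1}{1 + 0} \cdot 15 \left(- 3 \sqrt{3} \sqrt{- (-7 + 0)}\right) = 1^{-1} \cdot 15 \left(- 3 \sqrt{3} \sqrt{\left(-1\right) \left(-7\right)}\right) = 1 \cdot 15 \left(- 3 \sqrt{3} \sqrt{7}\right) = 15 \left(- 3 \sqrt{21}\right) = - 45 \sqrt{21}$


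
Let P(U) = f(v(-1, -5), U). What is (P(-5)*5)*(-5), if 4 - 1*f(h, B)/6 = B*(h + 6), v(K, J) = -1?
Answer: -4350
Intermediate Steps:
f(h, B) = 24 - 6*B*(6 + h) (f(h, B) = 24 - 6*B*(h + 6) = 24 - 6*B*(6 + h))
P(U) = 24 - 30*U (P(U) = 24 - 36*U - 6*U*(-1) = 24 - 36*U + 6*U = 24 - 30*U)
(P(-5)*5)*(-5) = ((24 - 30*(-5))*5)*(-5) = ((24 + 150)*5)*(-5) = (174*5)*(-5) = 870*(-5) = -4350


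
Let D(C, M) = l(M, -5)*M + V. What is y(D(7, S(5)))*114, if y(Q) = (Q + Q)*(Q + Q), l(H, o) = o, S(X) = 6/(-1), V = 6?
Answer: 590976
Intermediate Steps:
S(X) = -6 (S(X) = 6*(-1) = -6)
D(C, M) = 6 - 5*M (D(C, M) = -5*M + 6 = 6 - 5*M)
y(Q) = 4*Q² (y(Q) = (2*Q)*(2*Q) = 4*Q²)
y(D(7, S(5)))*114 = (4*(6 - 5*(-6))²)*114 = (4*(6 + 30)²)*114 = (4*36²)*114 = (4*1296)*114 = 5184*114 = 590976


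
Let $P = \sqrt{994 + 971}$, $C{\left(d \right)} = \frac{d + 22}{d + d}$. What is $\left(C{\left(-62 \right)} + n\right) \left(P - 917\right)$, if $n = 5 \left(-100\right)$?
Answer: $\frac{14204330}{31} - \frac{15490 \sqrt{1965}}{31} \approx 4.3605 \cdot 10^{5}$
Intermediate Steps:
$n = -500$
$C{\left(d \right)} = \frac{22 + d}{2 d}$
$P = \sqrt{1965} \approx 44.328$
$\left(C{\left(-62 \right)} + n\right) \left(P - 917\right) = \left(\frac{22 - 62}{2 \left(-62\right)} - 500\right) \left(\sqrt{1965} - 917\right) = \left(\frac{1}{2} \left(- \frac{1}{62}\right) \left(-40\right) - 500\right) \left(-917 + \sqrt{1965}\right) = \left(\frac{10}{31} - 500\right) \left(-917 + \sqrt{1965}\right) = - \frac{15490 \left(-917 + \sqrt{1965}\right)}{31} = \frac{14204330}{31} - \frac{15490 \sqrt{1965}}{31}$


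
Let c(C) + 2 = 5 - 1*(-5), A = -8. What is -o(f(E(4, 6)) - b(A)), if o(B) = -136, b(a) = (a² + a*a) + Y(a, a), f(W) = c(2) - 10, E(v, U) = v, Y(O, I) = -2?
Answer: 136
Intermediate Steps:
c(C) = 8 (c(C) = -2 + (5 - 1*(-5)) = -2 + (5 + 5) = -2 + 10 = 8)
f(W) = -2 (f(W) = 8 - 10 = -2)
b(a) = -2 + 2*a² (b(a) = (a² + a*a) - 2 = (a² + a²) - 2 = 2*a² - 2 = -2 + 2*a²)
-o(f(E(4, 6)) - b(A)) = -1*(-136) = 136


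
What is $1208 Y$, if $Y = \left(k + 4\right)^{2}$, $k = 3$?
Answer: $59192$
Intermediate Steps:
$Y = 49$ ($Y = \left(3 + 4\right)^{2} = 7^{2} = 49$)
$1208 Y = 1208 \cdot 49 = 59192$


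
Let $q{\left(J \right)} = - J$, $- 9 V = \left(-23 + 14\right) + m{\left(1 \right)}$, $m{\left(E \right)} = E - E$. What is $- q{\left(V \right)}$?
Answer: $1$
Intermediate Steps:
$m{\left(E \right)} = 0$
$V = 1$ ($V = - \frac{\left(-23 + 14\right) + 0}{9} = - \frac{-9 + 0}{9} = \left(- \frac{1}{9}\right) \left(-9\right) = 1$)
$- q{\left(V \right)} = - \left(-1\right) 1 = \left(-1\right) \left(-1\right) = 1$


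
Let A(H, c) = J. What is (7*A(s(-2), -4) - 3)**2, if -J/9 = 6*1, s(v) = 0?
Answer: 145161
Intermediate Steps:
J = -54 ≈ -54.000
A(H, c) = -54
(7*A(s(-2), -4) - 3)**2 = (7*(-54) - 3)**2 = (-378 - 3)**2 = (-381)**2 = 145161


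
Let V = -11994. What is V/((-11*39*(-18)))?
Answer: -1999/1287 ≈ -1.5532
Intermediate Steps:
V/((-11*39*(-18))) = -11994/(-11*39*(-18)) = -11994/((-429*(-18))) = -11994/7722 = -11994*1/7722 = -1999/1287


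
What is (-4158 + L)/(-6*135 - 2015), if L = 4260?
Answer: -102/2825 ≈ -0.036106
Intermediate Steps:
(-4158 + L)/(-6*135 - 2015) = (-4158 + 4260)/(-6*135 - 2015) = 102/(-810 - 2015) = 102/(-2825) = 102*(-1/2825) = -102/2825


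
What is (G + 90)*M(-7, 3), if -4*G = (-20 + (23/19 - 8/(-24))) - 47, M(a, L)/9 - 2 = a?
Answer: -363765/76 ≈ -4786.4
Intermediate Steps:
M(a, L) = 18 + 9*a
G = 3731/228 (G = -((-20 + (23/19 - 8/(-24))) - 47)/4 = -((-20 + (23*(1/19) - 8*(-1/24))) - 47)/4 = -((-20 + (23/19 + ⅓)) - 47)/4 = -((-20 + 88/57) - 47)/4 = -(-1052/57 - 47)/4 = -¼*(-3731/57) = 3731/228 ≈ 16.364)
(G + 90)*M(-7, 3) = (3731/228 + 90)*(18 + 9*(-7)) = 24251*(18 - 63)/228 = (24251/228)*(-45) = -363765/76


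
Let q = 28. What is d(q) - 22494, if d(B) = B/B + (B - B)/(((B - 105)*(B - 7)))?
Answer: -22493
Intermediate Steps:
d(B) = 1 (d(B) = 1 + 0/(((-105 + B)*(-7 + B))) = 1 + 0*(1/((-105 + B)*(-7 + B))) = 1 + 0 = 1)
d(q) - 22494 = 1 - 22494 = -22493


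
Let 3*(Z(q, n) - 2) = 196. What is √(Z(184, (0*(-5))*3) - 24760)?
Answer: I*√222234/3 ≈ 157.14*I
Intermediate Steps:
Z(q, n) = 202/3 (Z(q, n) = 2 + (⅓)*196 = 2 + 196/3 = 202/3)
√(Z(184, (0*(-5))*3) - 24760) = √(202/3 - 24760) = √(-74078/3) = I*√222234/3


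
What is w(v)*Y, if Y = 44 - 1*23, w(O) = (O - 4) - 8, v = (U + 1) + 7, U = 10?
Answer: 126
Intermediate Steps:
v = 18 (v = (10 + 1) + 7 = 11 + 7 = 18)
w(O) = -12 + O (w(O) = (-4 + O) - 8 = -12 + O)
Y = 21 (Y = 44 - 23 = 21)
w(v)*Y = (-12 + 18)*21 = 6*21 = 126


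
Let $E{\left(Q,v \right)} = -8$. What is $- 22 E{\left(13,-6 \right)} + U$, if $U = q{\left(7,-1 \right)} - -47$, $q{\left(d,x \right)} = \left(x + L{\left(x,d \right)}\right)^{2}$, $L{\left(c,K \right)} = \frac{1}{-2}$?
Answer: $\frac{901}{4} \approx 225.25$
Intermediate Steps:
$L{\left(c,K \right)} = - \frac{1}{2}$
$q{\left(d,x \right)} = \left(- \frac{1}{2} + x\right)^{2}$ ($q{\left(d,x \right)} = \left(x - \frac{1}{2}\right)^{2} = \left(- \frac{1}{2} + x\right)^{2}$)
$U = \frac{197}{4}$ ($U = \frac{\left(-1 + 2 \left(-1\right)\right)^{2}}{4} - -47 = \frac{\left(-1 - 2\right)^{2}}{4} + 47 = \frac{\left(-3\right)^{2}}{4} + 47 = \frac{1}{4} \cdot 9 + 47 = \frac{9}{4} + 47 = \frac{197}{4} \approx 49.25$)
$- 22 E{\left(13,-6 \right)} + U = \left(-22\right) \left(-8\right) + \frac{197}{4} = 176 + \frac{197}{4} = \frac{901}{4}$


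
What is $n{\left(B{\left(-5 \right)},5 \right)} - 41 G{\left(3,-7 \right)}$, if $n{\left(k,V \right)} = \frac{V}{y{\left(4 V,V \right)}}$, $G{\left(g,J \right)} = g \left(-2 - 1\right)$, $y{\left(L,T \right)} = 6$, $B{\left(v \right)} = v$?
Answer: $\frac{2219}{6} \approx 369.83$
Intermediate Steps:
$G{\left(g,J \right)} = - 3 g$ ($G{\left(g,J \right)} = g \left(-3\right) = - 3 g$)
$n{\left(k,V \right)} = \frac{V}{6}$
$n{\left(B{\left(-5 \right)},5 \right)} - 41 G{\left(3,-7 \right)} = \frac{1}{6} \cdot 5 - 41 \left(\left(-3\right) 3\right) = \frac{5}{6} - -369 = \frac{5}{6} + 369 = \frac{2219}{6}$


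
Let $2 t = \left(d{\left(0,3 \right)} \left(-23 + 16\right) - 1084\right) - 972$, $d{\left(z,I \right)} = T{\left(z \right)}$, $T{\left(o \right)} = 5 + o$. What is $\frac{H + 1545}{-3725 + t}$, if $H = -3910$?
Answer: $\frac{4730}{9541} \approx 0.49576$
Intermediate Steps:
$d{\left(z,I \right)} = 5 + z$
$t = - \frac{2091}{2}$ ($t = \frac{\left(\left(5 + 0\right) \left(-23 + 16\right) - 1084\right) - 972}{2} = \frac{\left(5 \left(-7\right) - 1084\right) - 972}{2} = \frac{\left(-35 - 1084\right) - 972}{2} = \frac{-1119 - 972}{2} = \frac{1}{2} \left(-2091\right) = - \frac{2091}{2} \approx -1045.5$)
$\frac{H + 1545}{-3725 + t} = \frac{-3910 + 1545}{-3725 - \frac{2091}{2}} = - \frac{2365}{- \frac{9541}{2}} = \left(-2365\right) \left(- \frac{2}{9541}\right) = \frac{4730}{9541}$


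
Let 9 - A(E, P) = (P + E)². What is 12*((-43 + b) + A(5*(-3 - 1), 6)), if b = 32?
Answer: -2376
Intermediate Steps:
A(E, P) = 9 - (E + P)² (A(E, P) = 9 - (P + E)² = 9 - (E + P)²)
12*((-43 + b) + A(5*(-3 - 1), 6)) = 12*((-43 + 32) + (9 - (5*(-3 - 1) + 6)²)) = 12*(-11 + (9 - (5*(-4) + 6)²)) = 12*(-11 + (9 - (-20 + 6)²)) = 12*(-11 + (9 - 1*(-14)²)) = 12*(-11 + (9 - 1*196)) = 12*(-11 + (9 - 196)) = 12*(-11 - 187) = 12*(-198) = -2376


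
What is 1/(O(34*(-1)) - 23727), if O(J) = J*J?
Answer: -1/22571 ≈ -4.4305e-5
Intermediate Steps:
O(J) = J**2
1/(O(34*(-1)) - 23727) = 1/((34*(-1))**2 - 23727) = 1/((-34)**2 - 23727) = 1/(1156 - 23727) = 1/(-22571) = -1/22571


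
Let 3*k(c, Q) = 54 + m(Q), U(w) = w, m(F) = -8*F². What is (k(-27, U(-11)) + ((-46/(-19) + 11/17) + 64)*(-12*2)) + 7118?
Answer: 5042384/969 ≈ 5203.7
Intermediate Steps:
k(c, Q) = 18 - 8*Q²/3 (k(c, Q) = (54 - 8*Q²)/3 = 18 - 8*Q²/3)
(k(-27, U(-11)) + ((-46/(-19) + 11/17) + 64)*(-12*2)) + 7118 = ((18 - 8/3*(-11)²) + ((-46/(-19) + 11/17) + 64)*(-12*2)) + 7118 = ((18 - 8/3*121) + ((-46*(-1/19) + 11*(1/17)) + 64)*(-24)) + 7118 = ((18 - 968/3) + ((46/19 + 11/17) + 64)*(-24)) + 7118 = (-914/3 + (991/323 + 64)*(-24)) + 7118 = (-914/3 + (21663/323)*(-24)) + 7118 = (-914/3 - 519912/323) + 7118 = -1854958/969 + 7118 = 5042384/969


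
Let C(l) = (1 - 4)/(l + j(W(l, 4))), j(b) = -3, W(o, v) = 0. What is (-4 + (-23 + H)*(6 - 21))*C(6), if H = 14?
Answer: -131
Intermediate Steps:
C(l) = -3/(-3 + l) (C(l) = (1 - 4)/(l - 3) = -3/(-3 + l))
(-4 + (-23 + H)*(6 - 21))*C(6) = (-4 + (-23 + 14)*(6 - 21))*(-3/(-3 + 6)) = (-4 - 9*(-15))*(-3/3) = (-4 + 135)*(-3*⅓) = 131*(-1) = -131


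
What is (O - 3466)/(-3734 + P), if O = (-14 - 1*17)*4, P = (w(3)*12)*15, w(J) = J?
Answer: 1795/1597 ≈ 1.1240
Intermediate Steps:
P = 540 (P = (3*12)*15 = 36*15 = 540)
O = -124 (O = (-14 - 17)*4 = -31*4 = -124)
(O - 3466)/(-3734 + P) = (-124 - 3466)/(-3734 + 540) = -3590/(-3194) = -3590*(-1/3194) = 1795/1597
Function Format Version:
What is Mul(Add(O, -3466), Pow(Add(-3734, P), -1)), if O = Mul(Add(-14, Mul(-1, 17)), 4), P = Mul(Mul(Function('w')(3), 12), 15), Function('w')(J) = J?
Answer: Rational(1795, 1597) ≈ 1.1240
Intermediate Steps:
P = 540 (P = Mul(Mul(3, 12), 15) = Mul(36, 15) = 540)
O = -124 (O = Mul(Add(-14, -17), 4) = Mul(-31, 4) = -124)
Mul(Add(O, -3466), Pow(Add(-3734, P), -1)) = Mul(Add(-124, -3466), Pow(Add(-3734, 540), -1)) = Mul(-3590, Pow(-3194, -1)) = Mul(-3590, Rational(-1, 3194)) = Rational(1795, 1597)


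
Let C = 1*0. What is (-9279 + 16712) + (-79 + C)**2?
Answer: 13674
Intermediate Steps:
C = 0
(-9279 + 16712) + (-79 + C)**2 = (-9279 + 16712) + (-79 + 0)**2 = 7433 + (-79)**2 = 7433 + 6241 = 13674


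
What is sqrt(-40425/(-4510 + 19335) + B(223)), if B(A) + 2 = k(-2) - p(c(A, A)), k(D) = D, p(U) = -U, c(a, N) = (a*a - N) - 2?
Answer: sqrt(17405666619)/593 ≈ 222.48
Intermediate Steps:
c(a, N) = -2 + a**2 - N (c(a, N) = (a**2 - N) - 2 = -2 + a**2 - N)
B(A) = -6 + A**2 - A (B(A) = -2 + (-2 - (-1)*(-2 + A**2 - A)) = -2 + (-2 - (2 + A - A**2)) = -2 + (-2 + (-2 + A**2 - A)) = -2 + (-4 + A**2 - A) = -6 + A**2 - A)
sqrt(-40425/(-4510 + 19335) + B(223)) = sqrt(-40425/(-4510 + 19335) + (-6 + 223**2 - 1*223)) = sqrt(-40425/14825 + (-6 + 49729 - 223)) = sqrt(-40425*1/14825 + 49500) = sqrt(-1617/593 + 49500) = sqrt(29351883/593) = sqrt(17405666619)/593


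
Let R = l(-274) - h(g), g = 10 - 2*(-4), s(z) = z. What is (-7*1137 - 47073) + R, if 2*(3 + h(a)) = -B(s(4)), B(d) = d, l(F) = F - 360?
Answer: -55661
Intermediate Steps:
l(F) = -360 + F
g = 18 (g = 10 + 8 = 18)
h(a) = -5 (h(a) = -3 + (-1*4)/2 = -3 + (1/2)*(-4) = -3 - 2 = -5)
R = -629 (R = (-360 - 274) - 1*(-5) = -634 + 5 = -629)
(-7*1137 - 47073) + R = (-7*1137 - 47073) - 629 = (-7959 - 47073) - 629 = -55032 - 629 = -55661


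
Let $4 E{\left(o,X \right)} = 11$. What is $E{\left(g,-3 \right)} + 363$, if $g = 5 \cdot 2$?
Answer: $\frac{1463}{4} \approx 365.75$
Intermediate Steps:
$g = 10$
$E{\left(o,X \right)} = \frac{11}{4}$ ($E{\left(o,X \right)} = \frac{1}{4} \cdot 11 = \frac{11}{4}$)
$E{\left(g,-3 \right)} + 363 = \frac{11}{4} + 363 = \frac{1463}{4}$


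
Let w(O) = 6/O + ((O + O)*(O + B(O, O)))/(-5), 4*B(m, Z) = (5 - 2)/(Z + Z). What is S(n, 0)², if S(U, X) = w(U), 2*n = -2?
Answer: 17161/400 ≈ 42.902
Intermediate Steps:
n = -1 (n = (½)*(-2) = -1)
B(m, Z) = 3/(8*Z) (B(m, Z) = ((5 - 2)/(Z + Z))/4 = (3/((2*Z)))/4 = (3*(1/(2*Z)))/4 = (3/(2*Z))/4 = 3/(8*Z))
w(O) = 6/O - 2*O*(O + 3/(8*O))/5 (w(O) = 6/O + ((O + O)*(O + 3/(8*O)))/(-5) = 6/O + ((2*O)*(O + 3/(8*O)))*(-⅕) = 6/O + (2*O*(O + 3/(8*O)))*(-⅕) = 6/O - 2*O*(O + 3/(8*O))/5)
S(U, X) = (120 - U*(3 + 8*U²))/(20*U)
S(n, 0)² = ((1/20)*(120 - 1*(-1)*(3 + 8*(-1)²))/(-1))² = ((1/20)*(-1)*(120 - 1*(-1)*(3 + 8*1)))² = ((1/20)*(-1)*(120 - 1*(-1)*(3 + 8)))² = ((1/20)*(-1)*(120 - 1*(-1)*11))² = ((1/20)*(-1)*(120 + 11))² = ((1/20)*(-1)*131)² = (-131/20)² = 17161/400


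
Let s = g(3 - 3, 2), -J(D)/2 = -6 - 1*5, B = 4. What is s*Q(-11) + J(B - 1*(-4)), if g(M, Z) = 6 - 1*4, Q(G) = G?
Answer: 0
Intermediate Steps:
J(D) = 22 (J(D) = -2*(-6 - 1*5) = -2*(-6 - 5) = -2*(-11) = 22)
g(M, Z) = 2 (g(M, Z) = 6 - 4 = 2)
s = 2
s*Q(-11) + J(B - 1*(-4)) = 2*(-11) + 22 = -22 + 22 = 0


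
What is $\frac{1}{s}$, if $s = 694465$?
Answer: $\frac{1}{694465} \approx 1.44 \cdot 10^{-6}$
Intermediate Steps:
$\frac{1}{s} = \frac{1}{694465}$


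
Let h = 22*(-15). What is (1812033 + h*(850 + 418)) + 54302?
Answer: 1447895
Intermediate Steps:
h = -330
(1812033 + h*(850 + 418)) + 54302 = (1812033 - 330*(850 + 418)) + 54302 = (1812033 - 330*1268) + 54302 = (1812033 - 418440) + 54302 = 1393593 + 54302 = 1447895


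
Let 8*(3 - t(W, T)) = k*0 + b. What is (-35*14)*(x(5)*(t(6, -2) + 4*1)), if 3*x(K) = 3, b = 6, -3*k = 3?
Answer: -6125/2 ≈ -3062.5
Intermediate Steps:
k = -1 (k = -⅓*3 = -1)
x(K) = 1 (x(K) = (⅓)*3 = 1)
t(W, T) = 9/4 (t(W, T) = 3 - (-1*0 + 6)/8 = 3 - (0 + 6)/8 = 3 - ⅛*6 = 3 - ¾ = 9/4)
(-35*14)*(x(5)*(t(6, -2) + 4*1)) = (-35*14)*(1*(9/4 + 4*1)) = -490*(9/4 + 4) = -490*25/4 = -6125/2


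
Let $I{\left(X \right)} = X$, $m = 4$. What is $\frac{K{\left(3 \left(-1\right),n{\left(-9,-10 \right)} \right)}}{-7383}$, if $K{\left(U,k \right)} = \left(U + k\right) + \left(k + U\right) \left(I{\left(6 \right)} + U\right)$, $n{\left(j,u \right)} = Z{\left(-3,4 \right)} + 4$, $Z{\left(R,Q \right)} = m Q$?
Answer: $- \frac{68}{7383} \approx -0.0092103$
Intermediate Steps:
$Z{\left(R,Q \right)} = 4 Q$
$n{\left(j,u \right)} = 20$ ($n{\left(j,u \right)} = 4 \cdot 4 + 4 = 16 + 4 = 20$)
$K{\left(U,k \right)} = U + k + \left(6 + U\right) \left(U + k\right)$ ($K{\left(U,k \right)} = \left(U + k\right) + \left(k + U\right) \left(6 + U\right) = \left(U + k\right) + \left(U + k\right) \left(6 + U\right) = \left(U + k\right) + \left(6 + U\right) \left(U + k\right) = U + k + \left(6 + U\right) \left(U + k\right)$)
$\frac{K{\left(3 \left(-1\right),n{\left(-9,-10 \right)} \right)}}{-7383} = \frac{\left(3 \left(-1\right)\right)^{2} + 7 \cdot 3 \left(-1\right) + 7 \cdot 20 + 3 \left(-1\right) 20}{-7383} = \left(\left(-3\right)^{2} + 7 \left(-3\right) + 140 - 60\right) \left(- \frac{1}{7383}\right) = \left(9 - 21 + 140 - 60\right) \left(- \frac{1}{7383}\right) = 68 \left(- \frac{1}{7383}\right) = - \frac{68}{7383}$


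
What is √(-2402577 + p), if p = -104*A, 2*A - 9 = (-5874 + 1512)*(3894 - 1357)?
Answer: √573049443 ≈ 23938.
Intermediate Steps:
A = -11066385/2 (A = 9/2 + ((-5874 + 1512)*(3894 - 1357))/2 = 9/2 + (-4362*2537)/2 = 9/2 + (½)*(-11066394) = 9/2 - 5533197 = -11066385/2 ≈ -5.5332e+6)
p = 575452020 (p = -104*(-11066385/2) = 575452020)
√(-2402577 + p) = √(-2402577 + 575452020) = √573049443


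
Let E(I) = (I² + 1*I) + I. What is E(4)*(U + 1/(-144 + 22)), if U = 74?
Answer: 108324/61 ≈ 1775.8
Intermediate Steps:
E(I) = I² + 2*I (E(I) = (I² + I) + I = (I + I²) + I = I² + 2*I)
E(4)*(U + 1/(-144 + 22)) = (4*(2 + 4))*(74 + 1/(-144 + 22)) = (4*6)*(74 + 1/(-122)) = 24*(74 - 1/122) = 24*(9027/122) = 108324/61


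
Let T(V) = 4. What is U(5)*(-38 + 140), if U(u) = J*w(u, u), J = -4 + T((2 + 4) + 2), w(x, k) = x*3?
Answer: 0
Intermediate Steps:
w(x, k) = 3*x
J = 0 (J = -4 + 4 = 0)
U(u) = 0 (U(u) = 0*(3*u) = 0)
U(5)*(-38 + 140) = 0*(-38 + 140) = 0*102 = 0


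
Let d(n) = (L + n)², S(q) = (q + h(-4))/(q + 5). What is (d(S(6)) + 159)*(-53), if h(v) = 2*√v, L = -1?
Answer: -1020144/121 + 2120*I/121 ≈ -8430.9 + 17.521*I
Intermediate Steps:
S(q) = (q + 4*I)/(5 + q) (S(q) = (q + 2*√(-4))/(q + 5) = (q + 2*(2*I))/(5 + q) = (q + 4*I)/(5 + q))
d(n) = (-1 + n)²
(d(S(6)) + 159)*(-53) = ((-1 + (6 + 4*I)/(5 + 6))² + 159)*(-53) = ((-1 + (6 + 4*I)/11)² + 159)*(-53) = ((-1 + (6/11 + 4*I/11))² + 159)*(-53) = ((-5/11 + 4*I/11)² + 159)*(-53) = (159 + (-5/11 + 4*I/11)²)*(-53) = -8427 - 53*(-5/11 + 4*I/11)²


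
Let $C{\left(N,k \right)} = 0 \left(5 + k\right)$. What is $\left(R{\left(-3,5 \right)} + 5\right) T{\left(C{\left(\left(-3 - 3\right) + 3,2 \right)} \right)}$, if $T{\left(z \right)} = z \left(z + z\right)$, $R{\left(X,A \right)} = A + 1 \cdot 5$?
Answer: $0$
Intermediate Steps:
$R{\left(X,A \right)} = 5 + A$ ($R{\left(X,A \right)} = A + 5 = 5 + A$)
$C{\left(N,k \right)} = 0$
$T{\left(z \right)} = 2 z^{2}$ ($T{\left(z \right)} = z 2 z = 2 z^{2}$)
$\left(R{\left(-3,5 \right)} + 5\right) T{\left(C{\left(\left(-3 - 3\right) + 3,2 \right)} \right)} = \left(\left(5 + 5\right) + 5\right) 2 \cdot 0^{2} = \left(10 + 5\right) 2 \cdot 0 = 15 \cdot 0 = 0$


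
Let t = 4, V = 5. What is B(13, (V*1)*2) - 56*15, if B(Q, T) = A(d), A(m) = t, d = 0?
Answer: -836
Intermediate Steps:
A(m) = 4
B(Q, T) = 4
B(13, (V*1)*2) - 56*15 = 4 - 56*15 = 4 - 840 = -836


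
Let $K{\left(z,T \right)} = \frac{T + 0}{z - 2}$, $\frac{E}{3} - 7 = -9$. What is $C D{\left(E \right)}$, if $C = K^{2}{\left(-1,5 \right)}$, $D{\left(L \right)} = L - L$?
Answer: $0$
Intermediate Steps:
$E = -6$ ($E = 21 + 3 \left(-9\right) = 21 - 27 = -6$)
$D{\left(L \right)} = 0$
$K{\left(z,T \right)} = \frac{T}{-2 + z}$
$C = \frac{25}{9}$ ($C = \left(\frac{5}{-2 - 1}\right)^{2} = \left(\frac{5}{-3}\right)^{2} = \left(5 \left(- \frac{1}{3}\right)\right)^{2} = \left(- \frac{5}{3}\right)^{2} = \frac{25}{9} \approx 2.7778$)
$C D{\left(E \right)} = \frac{25}{9} \cdot 0 = 0$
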